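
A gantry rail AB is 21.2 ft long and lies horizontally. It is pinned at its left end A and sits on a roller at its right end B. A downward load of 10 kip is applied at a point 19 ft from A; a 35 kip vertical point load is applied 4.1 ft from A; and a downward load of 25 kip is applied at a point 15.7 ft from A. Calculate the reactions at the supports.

A_x = 0, A_y = 35.75 kip, B_y = 34.25 kip

Moments about A: B_y·21.2 − 10·19 − 35·4.1 − 25·15.7 = 0 → B_y = 726/21.2 = 34.2453 ≈ 34.25 kip.
ΣF_y = 0: A_y + 34.2453 − 10 − 35 − 25 = 0 → A_y = 35.75 kip.
ΣF_x = 0: no horizontal applied forces, so A_x = 0.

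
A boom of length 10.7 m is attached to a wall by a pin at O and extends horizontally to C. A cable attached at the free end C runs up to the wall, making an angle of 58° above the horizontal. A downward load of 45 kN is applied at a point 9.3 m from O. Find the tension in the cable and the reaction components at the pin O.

T = 46.12 kN, O_x = 24.44 kN, O_y = 5.888 kN

ΣM about O: T·sin58°·10.7 − 45·9.3 = 0 → T = 418.5/(10.7·0.848048) = 46.1202 ≈ 46.12 kN.
ΣF_x = 0: O_x − T·cos58° = 0 → O_x = 46.1202 × 0.529919 = 24.44 kN.
ΣF_y = 0: O_y + T·sin58° − 45 = 0 → O_y = 45 − 46.1202 × 0.848048 = 5.888 kN.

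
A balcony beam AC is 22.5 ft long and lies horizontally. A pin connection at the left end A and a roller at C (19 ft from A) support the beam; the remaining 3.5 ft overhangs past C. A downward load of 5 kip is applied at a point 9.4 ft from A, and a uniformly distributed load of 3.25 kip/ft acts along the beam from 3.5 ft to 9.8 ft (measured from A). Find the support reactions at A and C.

A_x = 0, A_y = 15.84 kip, C_y = 9.640 kip

Resultant of the distributed load: 3.25 × 6.3 = 20.475 kip at 6.65 ft from A.
ΣM about A: C_y·19 − 5·9.4 − (3.25·6.3)·6.65 = 0 → C_y = 183.15875/19 = 9.63993 ≈ 9.640 kip.
ΣF_y = 0: A_y + 9.63993 − 5 − 3.25·6.3 = 0 → A_y = 15.84 kip.
ΣF_x = 0: no horizontal applied forces, so A_x = 0.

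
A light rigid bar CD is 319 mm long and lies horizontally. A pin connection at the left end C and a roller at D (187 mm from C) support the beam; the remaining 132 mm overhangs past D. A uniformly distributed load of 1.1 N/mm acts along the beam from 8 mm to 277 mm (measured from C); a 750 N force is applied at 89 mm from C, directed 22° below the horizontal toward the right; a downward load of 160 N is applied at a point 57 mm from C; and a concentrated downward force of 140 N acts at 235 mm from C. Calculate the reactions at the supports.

Resultant of the distributed load: 1.1 × 269 = 295.9 N at 142.5 mm from C.
ΣM about C: D_y·187 − (1.1·269)·142.5 − 750·sin22°·89 − 160·57 − 140·235 = 0 → D_y = 109191/187 = 583.909 ≈ 583.9 N.
ΣF_y = 0: C_y + 583.909 − 1.1·269 − 750·sin22° − 160 − 140 = 0 → C_y = 292.9 N.
ΣF_x = 0: C_x + 750·cos22° = 0 → C_x = -695.4 N.

C_x = -695.4 N, C_y = 292.9 N, D_y = 583.9 N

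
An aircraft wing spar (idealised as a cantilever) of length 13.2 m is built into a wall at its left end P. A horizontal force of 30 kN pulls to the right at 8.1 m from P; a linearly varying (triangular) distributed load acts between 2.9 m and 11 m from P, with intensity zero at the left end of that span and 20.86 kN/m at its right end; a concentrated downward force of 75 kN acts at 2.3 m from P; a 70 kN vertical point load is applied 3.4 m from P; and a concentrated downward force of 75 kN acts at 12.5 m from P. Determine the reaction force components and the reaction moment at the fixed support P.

P_x = -30.00 kN, P_y = 304.5 kN, M_P = 2049 kN·m

Resultant of the triangular load: ½ × 20.86 × 8.1 = 84.483 kN, acting at 8.3 m from P (one-third of the span from the peak).
ΣF_x = 0: P_x + 30 = 0 → P_x = -30.00 kN.
ΣF_y = 0: P_y − ½·20.86·8.1 − 75 − 70 − 75 = 0 → P_y = 304.5 kN.
ΣM about P: M_P − (½·20.86·8.1)·8.3 − 75·2.3 − 70·3.4 − 75·12.5 = 0 → M_P = 2049 kN·m.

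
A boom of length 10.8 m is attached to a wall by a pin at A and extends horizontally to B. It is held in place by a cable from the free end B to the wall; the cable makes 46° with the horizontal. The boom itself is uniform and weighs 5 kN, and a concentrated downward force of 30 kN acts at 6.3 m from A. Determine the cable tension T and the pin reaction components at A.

ΣM about A: T·sin46°·10.8 − 5·5.4 − 30·6.3 = 0 → T = 216/(10.8·0.71934) = 27.8033 ≈ 27.80 kN.
ΣF_x = 0: A_x − T·cos46° = 0 → A_x = 27.8033 × 0.694658 = 19.31 kN.
ΣF_y = 0: A_y + T·sin46° − 5 − 30 = 0 → A_y = 35 − 27.8033 × 0.71934 = 15.00 kN.

T = 27.80 kN, A_x = 19.31 kN, A_y = 15.00 kN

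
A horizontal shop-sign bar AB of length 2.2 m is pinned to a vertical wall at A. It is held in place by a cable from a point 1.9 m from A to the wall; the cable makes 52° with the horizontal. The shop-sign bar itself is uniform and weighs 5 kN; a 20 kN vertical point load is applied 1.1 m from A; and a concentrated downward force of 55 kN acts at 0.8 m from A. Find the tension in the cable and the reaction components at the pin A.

ΣM about A: T·sin52°·1.9 − 5·1.1 − 20·1.1 − 55·0.8 = 0 → T = 71.5/(1.9·0.788011) = 47.7551 ≈ 47.76 kN.
ΣF_x = 0: A_x − T·cos52° = 0 → A_x = 47.7551 × 0.615661 = 29.40 kN.
ΣF_y = 0: A_y + T·sin52° − 5 − 20 − 55 = 0 → A_y = 80 − 47.7551 × 0.788011 = 42.37 kN.

T = 47.76 kN, A_x = 29.40 kN, A_y = 42.37 kN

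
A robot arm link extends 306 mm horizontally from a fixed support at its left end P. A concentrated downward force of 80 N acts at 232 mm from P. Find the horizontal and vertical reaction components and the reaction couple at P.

ΣF_x = 0: P_x = 0.
ΣF_y = 0: P_y − 80 = 0 → P_y = 80.00 N.
ΣM about P: M_P − 80·232 = 0 → M_P = 18560 N·mm.

P_x = 0, P_y = 80.00 N, M_P = 18560 N·mm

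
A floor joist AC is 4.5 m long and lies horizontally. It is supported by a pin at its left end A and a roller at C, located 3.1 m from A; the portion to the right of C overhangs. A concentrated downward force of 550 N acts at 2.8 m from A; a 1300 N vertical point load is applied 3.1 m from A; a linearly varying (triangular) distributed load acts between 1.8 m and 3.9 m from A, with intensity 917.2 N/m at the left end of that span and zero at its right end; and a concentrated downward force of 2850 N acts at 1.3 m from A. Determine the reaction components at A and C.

A_x = 0, A_y = 1894 N, C_y = 3769 N

Resultant of the triangular load: ½ × 917.2 × 2.1 = 963.06 N, acting at 2.5 m from A (one-third of the span from the peak).
ΣM about A: C_y·3.1 − 550·2.8 − 1300·3.1 − (½·917.2·2.1)·2.5 − 2850·1.3 = 0 → C_y = 11682.65/3.1 = 3768.6 ≈ 3769 N.
ΣF_y = 0: A_y + 3768.6 − 550 − 1300 − ½·917.2·2.1 − 2850 = 0 → A_y = 1894 N.
ΣF_x = 0: no horizontal applied forces, so A_x = 0.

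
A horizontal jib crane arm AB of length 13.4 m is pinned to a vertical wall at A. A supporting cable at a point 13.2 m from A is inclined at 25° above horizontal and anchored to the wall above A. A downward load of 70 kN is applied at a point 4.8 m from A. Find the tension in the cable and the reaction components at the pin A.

T = 60.23 kN, A_x = 54.59 kN, A_y = 44.55 kN

ΣM about A: T·sin25°·13.2 − 70·4.8 = 0 → T = 336/(13.2·0.422618) = 60.2306 ≈ 60.23 kN.
ΣF_x = 0: A_x − T·cos25° = 0 → A_x = 60.2306 × 0.906308 = 54.59 kN.
ΣF_y = 0: A_y + T·sin25° − 70 = 0 → A_y = 70 − 60.2306 × 0.422618 = 44.55 kN.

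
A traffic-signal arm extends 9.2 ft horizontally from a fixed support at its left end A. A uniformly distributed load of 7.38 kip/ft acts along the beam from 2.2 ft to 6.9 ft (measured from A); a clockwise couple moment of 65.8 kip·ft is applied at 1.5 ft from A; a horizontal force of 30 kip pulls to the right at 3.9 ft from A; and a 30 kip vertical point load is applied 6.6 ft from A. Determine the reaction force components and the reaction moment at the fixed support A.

A_x = -30.00 kip, A_y = 64.69 kip, M_A = 421.6 kip·ft

Resultant of the distributed load: 7.38 × 4.7 = 34.686 kip at 4.55 ft from A.
ΣF_x = 0: A_x + 30 = 0 → A_x = -30.00 kip.
ΣF_y = 0: A_y − 7.38·4.7 − 30 = 0 → A_y = 64.69 kip.
ΣM about A: M_A − (7.38·4.7)·4.55 − 65.8 − 30·6.6 = 0 → M_A = 421.6 kip·ft.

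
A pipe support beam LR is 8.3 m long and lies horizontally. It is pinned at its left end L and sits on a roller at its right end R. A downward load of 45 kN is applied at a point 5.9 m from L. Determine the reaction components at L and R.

L_x = 0, L_y = 13.01 kN, R_y = 31.99 kN

Moments about L: R_y·8.3 − 45·5.9 = 0 → R_y = 265.5/8.3 = 31.988 ≈ 31.99 kN.
ΣF_y = 0: L_y + 31.988 − 45 = 0 → L_y = 13.01 kN.
ΣF_x = 0: no horizontal applied forces, so L_x = 0.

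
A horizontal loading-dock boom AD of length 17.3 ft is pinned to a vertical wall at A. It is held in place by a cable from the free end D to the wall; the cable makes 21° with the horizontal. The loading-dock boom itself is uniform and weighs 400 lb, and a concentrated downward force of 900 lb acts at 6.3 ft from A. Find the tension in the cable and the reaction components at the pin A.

T = 1473 lb, A_x = 1375 lb, A_y = 772.3 lb

ΣM about A: T·sin21°·17.3 − 400·8.65 − 900·6.3 = 0 → T = 9130/(17.3·0.358368) = 1472.64 ≈ 1473 lb.
ΣF_x = 0: A_x − T·cos21° = 0 → A_x = 1472.64 × 0.93358 = 1375 lb.
ΣF_y = 0: A_y + T·sin21° − 400 − 900 = 0 → A_y = 1300 − 1472.64 × 0.358368 = 772.3 lb.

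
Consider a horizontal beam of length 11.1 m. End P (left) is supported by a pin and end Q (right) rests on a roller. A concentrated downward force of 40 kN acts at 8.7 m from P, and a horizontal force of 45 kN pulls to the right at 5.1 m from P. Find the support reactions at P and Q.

P_x = -45.00 kN, P_y = 8.649 kN, Q_y = 31.35 kN

ΣM about P: Q_y·11.1 − 40·8.7 = 0 → Q_y = 348/11.1 = 31.3514 ≈ 31.35 kN.
ΣF_y = 0: P_y + 31.3514 − 40 = 0 → P_y = 8.649 kN.
ΣF_x = 0: P_x + 45 = 0 → P_x = -45.00 kN.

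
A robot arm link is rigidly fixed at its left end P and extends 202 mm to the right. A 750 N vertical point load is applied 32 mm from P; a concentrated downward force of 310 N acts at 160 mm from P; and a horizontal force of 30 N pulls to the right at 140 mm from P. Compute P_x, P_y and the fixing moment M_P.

P_x = -30.00 N, P_y = 1060 N, M_P = 73600 N·mm

ΣF_x = 0: P_x + 30 = 0 → P_x = -30.00 N.
ΣF_y = 0: P_y − 750 − 310 = 0 → P_y = 1060 N.
ΣM about P: M_P − 750·32 − 310·160 = 0 → M_P = 73600 N·mm.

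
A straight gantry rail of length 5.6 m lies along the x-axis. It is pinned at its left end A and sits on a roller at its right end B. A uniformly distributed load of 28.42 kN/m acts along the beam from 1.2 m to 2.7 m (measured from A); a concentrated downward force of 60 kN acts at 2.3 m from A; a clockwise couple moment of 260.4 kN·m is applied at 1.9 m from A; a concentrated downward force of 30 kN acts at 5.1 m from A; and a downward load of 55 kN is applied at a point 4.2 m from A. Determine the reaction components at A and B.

Resultant of the distributed load: 28.42 × 1.5 = 42.63 kN at 1.95 m from A.
Taking moments about A: B_y·5.6 − (28.42·1.5)·1.95 − 60·2.3 − 260.4 − 30·5.1 − 55·4.2 = 0 → B_y = 865.5285/5.6 = 154.559 ≈ 154.6 kN.
ΣF_y = 0: A_y + 154.559 − 28.42·1.5 − 60 − 30 − 55 = 0 → A_y = 33.07 kN.
ΣF_x = 0: no horizontal applied forces, so A_x = 0.

A_x = 0, A_y = 33.07 kN, B_y = 154.6 kN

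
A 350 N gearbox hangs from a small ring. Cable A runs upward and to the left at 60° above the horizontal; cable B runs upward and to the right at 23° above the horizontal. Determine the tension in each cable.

ΣF_x = 0: −T_A·cos60° + T_B·cos23° = 0 → T_B = 0.54318·T_A.
ΣF_y = 0: T_A·sin60° + T_B·sin23° = 350.
Substitute: T_A·(0.866025 + 0.54318·0.390731) = 350 → T_A = 324.596 ≈ 324.6 N.
Then T_B = 0.54318 × 324.596 = 176.3 N.

T_A = 324.6 N, T_B = 176.3 N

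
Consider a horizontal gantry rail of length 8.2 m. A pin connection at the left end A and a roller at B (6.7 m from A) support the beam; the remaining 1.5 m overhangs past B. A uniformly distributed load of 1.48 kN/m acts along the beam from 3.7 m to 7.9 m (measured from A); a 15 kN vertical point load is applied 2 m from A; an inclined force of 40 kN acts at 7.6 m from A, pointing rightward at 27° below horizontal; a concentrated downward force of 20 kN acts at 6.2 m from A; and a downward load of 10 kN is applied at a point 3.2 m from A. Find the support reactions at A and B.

Resultant of the distributed load: 1.48 × 4.2 = 6.216 kN at 5.8 m from A.
Moments about A: B_y·6.7 − (1.48·4.2)·5.8 − 15·2 − 40·sin27°·7.6 − 20·6.2 − 10·3.2 = 0 → B_y = 360.066/6.7 = 53.7412 ≈ 53.74 kN.
ΣF_y = 0: A_y + 53.7412 − 1.48·4.2 − 15 − 40·sin27° − 20 − 10 = 0 → A_y = 15.63 kN.
ΣF_x = 0: A_x + 40·cos27° = 0 → A_x = -35.64 kN.

A_x = -35.64 kN, A_y = 15.63 kN, B_y = 53.74 kN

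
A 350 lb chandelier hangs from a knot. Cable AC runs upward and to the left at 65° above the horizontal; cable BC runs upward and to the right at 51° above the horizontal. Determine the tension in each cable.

ΣF_x = 0: −T_AC·cos65° + T_BC·cos51° = 0 → T_BC = 0.671547·T_AC.
ΣF_y = 0: T_AC·sin65° + T_BC·sin51° = 350.
Substitute: T_AC·(0.906308 + 0.671547·0.777146) = 350 → T_AC = 245.064 ≈ 245.1 lb.
Then T_BC = 0.671547 × 245.064 = 164.6 lb.

T_AC = 245.1 lb, T_BC = 164.6 lb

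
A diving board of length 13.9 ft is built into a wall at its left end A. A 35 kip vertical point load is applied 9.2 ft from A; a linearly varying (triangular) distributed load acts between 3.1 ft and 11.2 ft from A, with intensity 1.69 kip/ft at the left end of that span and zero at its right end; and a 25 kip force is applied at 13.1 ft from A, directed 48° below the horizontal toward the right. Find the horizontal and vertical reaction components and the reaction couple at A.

A_x = -16.73 kip, A_y = 60.42 kip, M_A = 605.1 kip·ft

Resultant of the triangular load: ½ × 1.69 × 8.1 = 6.8445 kip, acting at 5.8 ft from A (one-third of the span from the peak).
ΣF_x = 0: A_x + 25·cos48° = 0 → A_x = -16.73 kip.
ΣF_y = 0: A_y − 35 − ½·1.69·8.1 − 25·sin48° = 0 → A_y = 60.42 kip.
ΣM about A: M_A − 35·9.2 − (½·1.69·8.1)·5.8 − 25·sin48°·13.1 = 0 → M_A = 605.1 kip·ft.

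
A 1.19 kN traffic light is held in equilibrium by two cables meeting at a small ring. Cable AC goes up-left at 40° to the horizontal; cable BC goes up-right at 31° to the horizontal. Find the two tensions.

ΣF_x = 0: −T_AC·cos40° + T_BC·cos31° = 0 → T_BC = 0.893693·T_AC.
ΣF_y = 0: T_AC·sin40° + T_BC·sin31° = 1.19.
Substitute: T_AC·(0.642788 + 0.893693·0.515038) = 1.19 → T_AC = 1.0788 ≈ 1.079 kN.
Then T_BC = 0.893693 × 1.0788 = 0.9641 kN.

T_AC = 1.079 kN, T_BC = 0.9641 kN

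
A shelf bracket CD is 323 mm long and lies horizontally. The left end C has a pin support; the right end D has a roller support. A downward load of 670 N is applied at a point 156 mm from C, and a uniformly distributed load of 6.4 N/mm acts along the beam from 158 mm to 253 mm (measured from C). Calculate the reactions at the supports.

Resultant of the distributed load: 6.4 × 95 = 608 N at 205.5 mm from C.
ΣM about C: D_y·323 − 670·156 − (6.4·95)·205.5 = 0 → D_y = 229464/323 = 710.415 ≈ 710.4 N.
ΣF_y = 0: C_y + 710.415 − 670 − 6.4·95 = 0 → C_y = 567.6 N.
ΣF_x = 0: no horizontal applied forces, so C_x = 0.

C_x = 0, C_y = 567.6 N, D_y = 710.4 N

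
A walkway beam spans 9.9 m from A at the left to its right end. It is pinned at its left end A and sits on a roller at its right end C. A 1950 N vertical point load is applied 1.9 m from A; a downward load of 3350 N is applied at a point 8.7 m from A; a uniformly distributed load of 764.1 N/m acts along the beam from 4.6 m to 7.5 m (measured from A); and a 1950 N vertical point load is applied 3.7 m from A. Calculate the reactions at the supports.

Resultant of the distributed load: 764.1 × 2.9 = 2215.89 N at 6.05 m from A.
Moments about A: C_y·9.9 − 1950·1.9 − 3350·8.7 − (764.1·2.9)·6.05 − 1950·3.7 = 0 → C_y = 53471.1345/9.9 = 5401.12 ≈ 5401 N.
ΣF_y = 0: A_y + 5401.12 − 1950 − 3350 − 764.1·2.9 − 1950 = 0 → A_y = 4065 N.
ΣF_x = 0: no horizontal applied forces, so A_x = 0.

A_x = 0, A_y = 4065 N, C_y = 5401 N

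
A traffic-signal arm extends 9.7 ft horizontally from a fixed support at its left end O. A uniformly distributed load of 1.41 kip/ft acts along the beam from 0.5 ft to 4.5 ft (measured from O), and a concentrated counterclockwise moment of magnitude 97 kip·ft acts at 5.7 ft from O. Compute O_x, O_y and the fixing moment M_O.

O_x = 0, O_y = 5.640 kip, M_O = -82.90 kip·ft

Resultant of the distributed load: 1.41 × 4 = 5.64 kip at 2.5 ft from O.
ΣF_x = 0: O_x = 0.
ΣF_y = 0: O_y − 1.41·4 = 0 → O_y = 5.640 kip.
ΣM about O: M_O − (1.41·4)·2.5 + 97 = 0 → M_O = -82.90 kip·ft.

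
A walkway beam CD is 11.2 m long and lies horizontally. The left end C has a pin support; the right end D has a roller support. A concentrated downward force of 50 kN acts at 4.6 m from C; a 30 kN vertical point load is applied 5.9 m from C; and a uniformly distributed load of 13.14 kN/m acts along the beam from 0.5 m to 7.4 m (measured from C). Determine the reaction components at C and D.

C_x = 0, C_y = 102.4 kN, D_y = 68.32 kN

Resultant of the distributed load: 13.14 × 6.9 = 90.666 kN at 3.95 m from C.
ΣM about C: D_y·11.2 − 50·4.6 − 30·5.9 − (13.14·6.9)·3.95 = 0 → D_y = 765.1307/11.2 = 68.3152 ≈ 68.32 kN.
ΣF_y = 0: C_y + 68.3152 − 50 − 30 − 13.14·6.9 = 0 → C_y = 102.4 kN.
ΣF_x = 0: no horizontal applied forces, so C_x = 0.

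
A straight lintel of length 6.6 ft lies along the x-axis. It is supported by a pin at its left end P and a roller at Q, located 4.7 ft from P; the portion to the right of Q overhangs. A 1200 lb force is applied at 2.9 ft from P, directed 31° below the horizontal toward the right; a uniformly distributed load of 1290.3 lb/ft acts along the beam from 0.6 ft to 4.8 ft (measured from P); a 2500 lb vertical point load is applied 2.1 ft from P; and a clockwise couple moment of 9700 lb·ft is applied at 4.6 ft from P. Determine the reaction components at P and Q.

P_x = -1029 lb, P_y = 1862 lb, Q_y = 6675 lb

Resultant of the distributed load: 1290.3 × 4.2 = 5419.26 lb at 2.7 ft from P.
ΣM about P: Q_y·4.7 − 1200·sin31°·2.9 − (1290.3·4.2)·2.7 − 2500·2.1 − 9700 = 0 → Q_y = 31374.3/4.7 = 6675.38 ≈ 6675 lb.
ΣF_y = 0: P_y + 6675.38 − 1200·sin31° − 1290.3·4.2 − 2500 = 0 → P_y = 1862 lb.
ΣF_x = 0: P_x + 1200·cos31° = 0 → P_x = -1029 lb.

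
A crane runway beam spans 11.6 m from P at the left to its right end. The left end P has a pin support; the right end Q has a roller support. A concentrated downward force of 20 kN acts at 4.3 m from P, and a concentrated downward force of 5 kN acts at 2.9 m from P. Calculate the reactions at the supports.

Moments about P: Q_y·11.6 − 20·4.3 − 5·2.9 = 0 → Q_y = 100.5/11.6 = 8.66379 ≈ 8.664 kN.
ΣF_y = 0: P_y + 8.66379 − 20 − 5 = 0 → P_y = 16.34 kN.
ΣF_x = 0: no horizontal applied forces, so P_x = 0.

P_x = 0, P_y = 16.34 kN, Q_y = 8.664 kN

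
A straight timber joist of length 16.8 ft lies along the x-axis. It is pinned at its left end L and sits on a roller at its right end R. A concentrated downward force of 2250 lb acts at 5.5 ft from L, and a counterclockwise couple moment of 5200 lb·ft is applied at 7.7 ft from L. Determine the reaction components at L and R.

L_x = 0, L_y = 1823 lb, R_y = 427.1 lb

ΣM about L: R_y·16.8 − 2250·5.5 + 5200 = 0 → R_y = 7175/16.8 = 427.083 ≈ 427.1 lb.
ΣF_y = 0: L_y + 427.083 − 2250 = 0 → L_y = 1823 lb.
ΣF_x = 0: no horizontal applied forces, so L_x = 0.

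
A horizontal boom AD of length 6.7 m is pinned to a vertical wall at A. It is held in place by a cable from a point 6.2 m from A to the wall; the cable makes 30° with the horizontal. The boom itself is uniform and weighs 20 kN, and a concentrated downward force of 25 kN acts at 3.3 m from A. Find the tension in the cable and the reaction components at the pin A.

ΣM about A: T·sin30°·6.2 − 20·3.35 − 25·3.3 = 0 → T = 149.5/(6.2·0.5) = 48.2258 ≈ 48.23 kN.
ΣF_x = 0: A_x − T·cos30° = 0 → A_x = 48.2258 × 0.866025 = 41.76 kN.
ΣF_y = 0: A_y + T·sin30° − 20 − 25 = 0 → A_y = 45 − 48.2258 × 0.5 = 20.89 kN.

T = 48.23 kN, A_x = 41.76 kN, A_y = 20.89 kN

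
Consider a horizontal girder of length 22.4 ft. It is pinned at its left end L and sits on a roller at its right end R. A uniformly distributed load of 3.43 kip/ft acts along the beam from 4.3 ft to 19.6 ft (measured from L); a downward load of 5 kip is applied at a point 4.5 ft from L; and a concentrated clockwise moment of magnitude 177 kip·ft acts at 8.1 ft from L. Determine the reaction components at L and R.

L_x = 0, L_y = 20.58 kip, R_y = 36.90 kip

Resultant of the distributed load: 3.43 × 15.3 = 52.479 kip at 11.95 ft from L.
ΣM about L: R_y·22.4 − (3.43·15.3)·11.95 − 5·4.5 − 177 = 0 → R_y = 826.62405/22.4 = 36.9029 ≈ 36.90 kip.
ΣF_y = 0: L_y + 36.9029 − 3.43·15.3 − 5 = 0 → L_y = 20.58 kip.
ΣF_x = 0: no horizontal applied forces, so L_x = 0.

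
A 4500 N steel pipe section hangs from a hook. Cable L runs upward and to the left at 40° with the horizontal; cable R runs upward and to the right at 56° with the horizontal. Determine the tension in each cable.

ΣF_x = 0: −T_L·cos40° + T_R·cos56° = 0 → T_R = 1.36991·T_L.
ΣF_y = 0: T_L·sin40° + T_R·sin56° = 4500.
Substitute: T_L·(0.642788 + 1.36991·0.829038) = 4500 → T_L = 2530.23 ≈ 2530 N.
Then T_R = 1.36991 × 2530.23 = 3466 N.

T_L = 2530 N, T_R = 3466 N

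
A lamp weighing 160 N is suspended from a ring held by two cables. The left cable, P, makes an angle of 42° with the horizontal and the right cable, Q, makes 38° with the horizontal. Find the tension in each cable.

ΣF_x = 0: −T_P·cos42° + T_Q·cos38° = 0 → T_Q = 0.943064·T_P.
ΣF_y = 0: T_P·sin42° + T_Q·sin38° = 160.
Substitute: T_P·(0.669131 + 0.943064·0.615661) = 160 → T_P = 128.027 ≈ 128.0 N.
Then T_Q = 0.943064 × 128.027 = 120.7 N.

T_P = 128.0 N, T_Q = 120.7 N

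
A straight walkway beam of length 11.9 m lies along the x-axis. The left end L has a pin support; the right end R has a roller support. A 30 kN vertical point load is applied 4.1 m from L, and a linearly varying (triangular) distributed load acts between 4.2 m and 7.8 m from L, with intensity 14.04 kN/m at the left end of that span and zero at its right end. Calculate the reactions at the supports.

Resultant of the triangular load: ½ × 14.04 × 3.6 = 25.272 kN, acting at 5.4 m from L (one-third of the span from the peak).
Taking moments about L: R_y·11.9 − 30·4.1 − (½·14.04·3.6)·5.4 = 0 → R_y = 259.4688/11.9 = 21.8041 ≈ 21.80 kN.
ΣF_y = 0: L_y + 21.8041 − 30 − ½·14.04·3.6 = 0 → L_y = 33.47 kN.
ΣF_x = 0: no horizontal applied forces, so L_x = 0.

L_x = 0, L_y = 33.47 kN, R_y = 21.80 kN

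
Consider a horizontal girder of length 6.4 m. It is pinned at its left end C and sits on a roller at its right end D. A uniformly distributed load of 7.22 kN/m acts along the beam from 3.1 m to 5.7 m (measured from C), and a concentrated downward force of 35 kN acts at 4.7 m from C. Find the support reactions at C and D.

C_x = 0, C_y = 15.16 kN, D_y = 38.61 kN

Resultant of the distributed load: 7.22 × 2.6 = 18.772 kN at 4.4 m from C.
Moments about C: D_y·6.4 − (7.22·2.6)·4.4 − 35·4.7 = 0 → D_y = 247.0968/6.4 = 38.6089 ≈ 38.61 kN.
ΣF_y = 0: C_y + 38.6089 − 7.22·2.6 − 35 = 0 → C_y = 15.16 kN.
ΣF_x = 0: no horizontal applied forces, so C_x = 0.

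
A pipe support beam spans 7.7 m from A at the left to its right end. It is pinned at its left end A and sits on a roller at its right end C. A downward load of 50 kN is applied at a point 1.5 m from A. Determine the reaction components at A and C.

A_x = 0, A_y = 40.26 kN, C_y = 9.740 kN

Moments about A: C_y·7.7 − 50·1.5 = 0 → C_y = 75/7.7 = 9.74026 ≈ 9.740 kN.
ΣF_y = 0: A_y + 9.74026 − 50 = 0 → A_y = 40.26 kN.
ΣF_x = 0: no horizontal applied forces, so A_x = 0.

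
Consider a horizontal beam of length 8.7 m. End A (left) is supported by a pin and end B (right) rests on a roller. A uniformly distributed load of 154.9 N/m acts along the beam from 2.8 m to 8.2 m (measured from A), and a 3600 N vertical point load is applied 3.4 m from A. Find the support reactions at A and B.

Resultant of the distributed load: 154.9 × 5.4 = 836.46 N at 5.5 m from A.
Moments about A: B_y·8.7 − (154.9·5.4)·5.5 − 3600·3.4 = 0 → B_y = 16840.53/8.7 = 1935.69 ≈ 1936 N.
ΣF_y = 0: A_y + 1935.69 − 154.9·5.4 − 3600 = 0 → A_y = 2501 N.
ΣF_x = 0: no horizontal applied forces, so A_x = 0.

A_x = 0, A_y = 2501 N, B_y = 1936 N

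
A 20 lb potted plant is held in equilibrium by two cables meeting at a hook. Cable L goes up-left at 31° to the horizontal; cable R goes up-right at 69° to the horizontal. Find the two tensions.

ΣF_x = 0: −T_L·cos31° + T_R·cos69° = 0 → T_R = 2.39186·T_L.
ΣF_y = 0: T_L·sin31° + T_R·sin69° = 20.
Substitute: T_L·(0.515038 + 2.39186·0.93358) = 20 → T_L = 7.27794 ≈ 7.278 lb.
Then T_R = 2.39186 × 7.27794 = 17.41 lb.

T_L = 7.278 lb, T_R = 17.41 lb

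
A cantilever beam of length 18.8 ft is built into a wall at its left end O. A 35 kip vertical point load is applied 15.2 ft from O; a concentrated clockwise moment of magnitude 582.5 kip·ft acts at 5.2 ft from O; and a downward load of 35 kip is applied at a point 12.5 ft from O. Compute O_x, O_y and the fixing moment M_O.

ΣF_x = 0: O_x = 0.
ΣF_y = 0: O_y − 35 − 35 = 0 → O_y = 70.00 kip.
ΣM about O: M_O − 35·15.2 − 582.5 − 35·12.5 = 0 → M_O = 1552 kip·ft.

O_x = 0, O_y = 70.00 kip, M_O = 1552 kip·ft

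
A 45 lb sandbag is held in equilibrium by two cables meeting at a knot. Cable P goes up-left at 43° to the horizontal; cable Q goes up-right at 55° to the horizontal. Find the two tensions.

ΣF_x = 0: −T_P·cos43° + T_Q·cos55° = 0 → T_Q = 1.27508·T_P.
ΣF_y = 0: T_P·sin43° + T_Q·sin55° = 45.
Substitute: T_P·(0.681998 + 1.27508·0.819152) = 45 → T_P = 26.0646 ≈ 26.06 lb.
Then T_Q = 1.27508 × 26.0646 = 33.23 lb.

T_P = 26.06 lb, T_Q = 33.23 lb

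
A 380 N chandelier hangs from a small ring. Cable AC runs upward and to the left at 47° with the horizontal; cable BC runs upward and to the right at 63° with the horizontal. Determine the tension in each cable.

ΣF_x = 0: −T_AC·cos47° + T_BC·cos63° = 0 → T_BC = 1.50223·T_AC.
ΣF_y = 0: T_AC·sin47° + T_BC·sin63° = 380.
Substitute: T_AC·(0.731354 + 1.50223·0.891007) = 380 → T_AC = 183.588 ≈ 183.6 N.
Then T_BC = 1.50223 × 183.588 = 275.8 N.

T_AC = 183.6 N, T_BC = 275.8 N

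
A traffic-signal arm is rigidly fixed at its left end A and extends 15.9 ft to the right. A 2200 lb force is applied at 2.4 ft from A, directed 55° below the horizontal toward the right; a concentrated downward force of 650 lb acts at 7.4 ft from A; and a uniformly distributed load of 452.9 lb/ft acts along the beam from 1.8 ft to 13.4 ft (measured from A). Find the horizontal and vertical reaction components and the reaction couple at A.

Resultant of the distributed load: 452.9 × 11.6 = 5253.64 lb at 7.6 ft from A.
ΣF_x = 0: A_x + 2200·cos55° = 0 → A_x = -1262 lb.
ΣF_y = 0: A_y − 2200·sin55° − 650 − 452.9·11.6 = 0 → A_y = 7706 lb.
ΣM about A: M_A − 2200·sin55°·2.4 − 650·7.4 − (452.9·11.6)·7.6 = 0 → M_A = 49060 lb·ft.

A_x = -1262 lb, A_y = 7706 lb, M_A = 49060 lb·ft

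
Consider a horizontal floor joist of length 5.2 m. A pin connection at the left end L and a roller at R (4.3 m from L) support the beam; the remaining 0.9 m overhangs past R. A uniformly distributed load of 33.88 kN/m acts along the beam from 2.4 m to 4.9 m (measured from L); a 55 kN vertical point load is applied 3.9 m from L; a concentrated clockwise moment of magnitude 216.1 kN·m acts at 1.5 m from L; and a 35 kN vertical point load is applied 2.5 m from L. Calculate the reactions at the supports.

Resultant of the distributed load: 33.88 × 2.5 = 84.7 kN at 3.65 m from L.
Taking moments about L: R_y·4.3 − (33.88·2.5)·3.65 − 55·3.9 − 216.1 − 35·2.5 = 0 → R_y = 827.255/4.3 = 192.385 ≈ 192.4 kN.
ΣF_y = 0: L_y + 192.385 − 33.88·2.5 − 55 − 35 = 0 → L_y = -17.68 kN.
ΣF_x = 0: no horizontal applied forces, so L_x = 0.

L_x = 0, L_y = -17.68 kN, R_y = 192.4 kN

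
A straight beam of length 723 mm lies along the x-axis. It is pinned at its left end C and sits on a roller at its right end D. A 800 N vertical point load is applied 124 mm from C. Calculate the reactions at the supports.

C_x = 0, C_y = 662.8 N, D_y = 137.2 N

Taking moments about C: D_y·723 − 800·124 = 0 → D_y = 99200/723 = 137.206 ≈ 137.2 N.
ΣF_y = 0: C_y + 137.206 − 800 = 0 → C_y = 662.8 N.
ΣF_x = 0: no horizontal applied forces, so C_x = 0.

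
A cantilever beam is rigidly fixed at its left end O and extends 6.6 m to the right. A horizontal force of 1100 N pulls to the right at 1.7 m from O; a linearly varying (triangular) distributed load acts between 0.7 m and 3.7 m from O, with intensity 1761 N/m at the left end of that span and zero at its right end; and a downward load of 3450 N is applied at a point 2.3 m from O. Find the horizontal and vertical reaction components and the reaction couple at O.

Resultant of the triangular load: ½ × 1761 × 3 = 2641.5 N, acting at 1.7 m from O (one-third of the span from the peak).
ΣF_x = 0: O_x + 1100 = 0 → O_x = -1100 N.
ΣF_y = 0: O_y − ½·1761·3 − 3450 = 0 → O_y = 6092 N.
ΣM about O: M_O − (½·1761·3)·1.7 − 3450·2.3 = 0 → M_O = 12430 N·m.

O_x = -1100 N, O_y = 6092 N, M_O = 12430 N·m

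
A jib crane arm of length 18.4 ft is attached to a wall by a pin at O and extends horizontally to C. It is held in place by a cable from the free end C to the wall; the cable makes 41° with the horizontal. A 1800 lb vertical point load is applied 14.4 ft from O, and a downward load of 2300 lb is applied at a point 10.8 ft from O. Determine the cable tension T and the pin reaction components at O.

ΣM about O: T·sin41°·18.4 − 1800·14.4 − 2300·10.8 = 0 → T = 50760/(18.4·0.656059) = 4204.95 ≈ 4205 lb.
ΣF_x = 0: O_x − T·cos41° = 0 → O_x = 4204.95 × 0.75471 = 3174 lb.
ΣF_y = 0: O_y + T·sin41° − 1800 − 2300 = 0 → O_y = 4100 − 4204.95 × 0.656059 = 1341 lb.

T = 4205 lb, O_x = 3174 lb, O_y = 1341 lb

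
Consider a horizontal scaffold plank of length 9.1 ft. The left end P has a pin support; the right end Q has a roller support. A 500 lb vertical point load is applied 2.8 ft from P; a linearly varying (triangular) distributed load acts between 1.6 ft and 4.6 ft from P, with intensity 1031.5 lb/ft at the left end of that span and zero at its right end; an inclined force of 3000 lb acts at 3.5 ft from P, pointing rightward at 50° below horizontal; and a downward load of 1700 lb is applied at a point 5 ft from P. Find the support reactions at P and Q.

P_x = -1928 lb, P_y = 3632 lb, Q_y = 2414 lb

Resultant of the triangular load: ½ × 1031.5 × 3 = 1547.25 lb, acting at 2.6 ft from P (one-third of the span from the peak).
ΣM about P: Q_y·9.1 − 500·2.8 − (½·1031.5·3)·2.6 − 3000·sin50°·3.5 − 1700·5 = 0 → Q_y = 21966.3/9.1 = 2413.88 ≈ 2414 lb.
ΣF_y = 0: P_y + 2413.88 − 500 − ½·1031.5·3 − 3000·sin50° − 1700 = 0 → P_y = 3632 lb.
ΣF_x = 0: P_x + 3000·cos50° = 0 → P_x = -1928 lb.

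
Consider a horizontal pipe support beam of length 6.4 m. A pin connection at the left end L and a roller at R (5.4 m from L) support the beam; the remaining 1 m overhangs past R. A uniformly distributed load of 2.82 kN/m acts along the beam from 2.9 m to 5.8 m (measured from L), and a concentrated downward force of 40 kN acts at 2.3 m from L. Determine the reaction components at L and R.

Resultant of the distributed load: 2.82 × 2.9 = 8.178 kN at 4.35 m from L.
Moments about L: R_y·5.4 − (2.82·2.9)·4.35 − 40·2.3 = 0 → R_y = 127.5743/5.4 = 23.6249 ≈ 23.62 kN.
ΣF_y = 0: L_y + 23.6249 − 2.82·2.9 − 40 = 0 → L_y = 24.55 kN.
ΣF_x = 0: no horizontal applied forces, so L_x = 0.

L_x = 0, L_y = 24.55 kN, R_y = 23.62 kN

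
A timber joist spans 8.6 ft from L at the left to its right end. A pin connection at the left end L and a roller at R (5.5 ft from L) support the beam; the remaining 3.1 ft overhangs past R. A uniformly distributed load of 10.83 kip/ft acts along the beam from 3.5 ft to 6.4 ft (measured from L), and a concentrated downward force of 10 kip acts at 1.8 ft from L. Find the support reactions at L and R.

Resultant of the distributed load: 10.83 × 2.9 = 31.407 kip at 4.95 ft from L.
ΣM about L: R_y·5.5 − (10.83·2.9)·4.95 − 10·1.8 = 0 → R_y = 173.46465/5.5 = 31.539 ≈ 31.54 kip.
ΣF_y = 0: L_y + 31.539 − 10.83·2.9 − 10 = 0 → L_y = 9.868 kip.
ΣF_x = 0: no horizontal applied forces, so L_x = 0.

L_x = 0, L_y = 9.868 kip, R_y = 31.54 kip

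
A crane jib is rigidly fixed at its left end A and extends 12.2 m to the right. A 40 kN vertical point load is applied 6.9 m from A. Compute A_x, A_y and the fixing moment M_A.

A_x = 0, A_y = 40.00 kN, M_A = 276.0 kN·m

ΣF_x = 0: A_x = 0.
ΣF_y = 0: A_y − 40 = 0 → A_y = 40.00 kN.
ΣM about A: M_A − 40·6.9 = 0 → M_A = 276.0 kN·m.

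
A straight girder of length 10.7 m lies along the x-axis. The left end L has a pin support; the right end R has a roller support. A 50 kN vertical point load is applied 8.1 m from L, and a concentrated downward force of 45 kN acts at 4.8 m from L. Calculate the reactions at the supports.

ΣM about L: R_y·10.7 − 50·8.1 − 45·4.8 = 0 → R_y = 621/10.7 = 58.0374 ≈ 58.04 kN.
ΣF_y = 0: L_y + 58.0374 − 50 − 45 = 0 → L_y = 36.96 kN.
ΣF_x = 0: no horizontal applied forces, so L_x = 0.

L_x = 0, L_y = 36.96 kN, R_y = 58.04 kN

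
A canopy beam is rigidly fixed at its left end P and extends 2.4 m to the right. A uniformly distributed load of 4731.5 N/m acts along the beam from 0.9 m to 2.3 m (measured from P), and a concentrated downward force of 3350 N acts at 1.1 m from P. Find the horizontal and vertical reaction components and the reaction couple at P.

Resultant of the distributed load: 4731.5 × 1.4 = 6624.1 N at 1.6 m from P.
ΣF_x = 0: P_x = 0.
ΣF_y = 0: P_y − 4731.5·1.4 − 3350 = 0 → P_y = 9974 N.
ΣM about P: M_P − (4731.5·1.4)·1.6 − 3350·1.1 = 0 → M_P = 14280 N·m.

P_x = 0, P_y = 9974 N, M_P = 14280 N·m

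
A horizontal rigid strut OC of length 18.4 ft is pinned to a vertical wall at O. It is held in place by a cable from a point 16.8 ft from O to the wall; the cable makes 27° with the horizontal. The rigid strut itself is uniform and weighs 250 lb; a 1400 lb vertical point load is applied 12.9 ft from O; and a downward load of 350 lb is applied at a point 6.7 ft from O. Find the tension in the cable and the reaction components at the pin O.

T = 2977 lb, O_x = 2652 lb, O_y = 648.5 lb

ΣM about O: T·sin27°·16.8 − 250·9.2 − 1400·12.9 − 350·6.7 = 0 → T = 22705/(16.8·0.45399) = 2976.91 ≈ 2977 lb.
ΣF_x = 0: O_x − T·cos27° = 0 → O_x = 2976.91 × 0.891007 = 2652 lb.
ΣF_y = 0: O_y + T·sin27° − 250 − 1400 − 350 = 0 → O_y = 2000 − 2976.91 × 0.45399 = 648.5 lb.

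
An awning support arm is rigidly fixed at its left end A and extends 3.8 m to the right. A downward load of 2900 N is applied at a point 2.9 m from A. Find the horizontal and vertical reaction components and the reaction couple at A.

A_x = 0, A_y = 2900 N, M_A = 8410 N·m

ΣF_x = 0: A_x = 0.
ΣF_y = 0: A_y − 2900 = 0 → A_y = 2900 N.
ΣM about A: M_A − 2900·2.9 = 0 → M_A = 8410 N·m.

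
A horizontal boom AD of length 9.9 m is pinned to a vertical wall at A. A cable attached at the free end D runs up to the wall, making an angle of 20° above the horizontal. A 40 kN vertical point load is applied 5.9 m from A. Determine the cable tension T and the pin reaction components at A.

T = 69.70 kN, A_x = 65.50 kN, A_y = 16.16 kN

ΣM about A: T·sin20°·9.9 − 40·5.9 = 0 → T = 236/(9.9·0.34202) = 69.6988 ≈ 69.70 kN.
ΣF_x = 0: A_x − T·cos20° = 0 → A_x = 69.6988 × 0.939693 = 65.50 kN.
ΣF_y = 0: A_y + T·sin20° − 40 = 0 → A_y = 40 − 69.6988 × 0.34202 = 16.16 kN.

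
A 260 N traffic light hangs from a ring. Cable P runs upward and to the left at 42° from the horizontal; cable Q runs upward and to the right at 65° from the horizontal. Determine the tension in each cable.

ΣF_x = 0: −T_P·cos42° + T_Q·cos65° = 0 → T_Q = 1.75843·T_P.
ΣF_y = 0: T_P·sin42° + T_Q·sin65° = 260.
Substitute: T_P·(0.669131 + 1.75843·0.906308) = 260 → T_P = 114.901 ≈ 114.9 N.
Then T_Q = 1.75843 × 114.901 = 202.0 N.

T_P = 114.9 N, T_Q = 202.0 N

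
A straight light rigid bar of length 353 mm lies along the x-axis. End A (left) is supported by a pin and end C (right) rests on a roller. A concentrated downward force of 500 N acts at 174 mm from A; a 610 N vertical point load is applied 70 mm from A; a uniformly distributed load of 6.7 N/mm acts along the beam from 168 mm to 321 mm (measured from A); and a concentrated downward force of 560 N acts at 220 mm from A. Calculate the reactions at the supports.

A_x = 0, A_y = 1269 N, C_y = 1426 N

Resultant of the distributed load: 6.7 × 153 = 1025.1 N at 244.5 mm from A.
Moments about A: C_y·353 − 500·174 − 610·70 − (6.7·153)·244.5 − 560·220 = 0 → C_y = 503536.95/353 = 1426.45 ≈ 1426 N.
ΣF_y = 0: A_y + 1426.45 − 500 − 610 − 6.7·153 − 560 = 0 → A_y = 1269 N.
ΣF_x = 0: no horizontal applied forces, so A_x = 0.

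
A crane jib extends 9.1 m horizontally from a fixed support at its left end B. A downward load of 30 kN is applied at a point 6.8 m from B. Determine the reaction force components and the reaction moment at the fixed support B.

ΣF_x = 0: B_x = 0.
ΣF_y = 0: B_y − 30 = 0 → B_y = 30.00 kN.
ΣM about B: M_B − 30·6.8 = 0 → M_B = 204.0 kN·m.

B_x = 0, B_y = 30.00 kN, M_B = 204.0 kN·m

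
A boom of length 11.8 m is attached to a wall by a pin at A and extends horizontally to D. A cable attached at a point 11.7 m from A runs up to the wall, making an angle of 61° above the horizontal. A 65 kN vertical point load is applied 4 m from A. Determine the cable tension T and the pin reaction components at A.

T = 25.41 kN, A_x = 12.32 kN, A_y = 42.78 kN

ΣM about A: T·sin61°·11.7 − 65·4 = 0 → T = 260/(11.7·0.87462) = 25.4079 ≈ 25.41 kN.
ΣF_x = 0: A_x − T·cos61° = 0 → A_x = 25.4079 × 0.48481 = 12.32 kN.
ΣF_y = 0: A_y + T·sin61° − 65 = 0 → A_y = 65 − 25.4079 × 0.87462 = 42.78 kN.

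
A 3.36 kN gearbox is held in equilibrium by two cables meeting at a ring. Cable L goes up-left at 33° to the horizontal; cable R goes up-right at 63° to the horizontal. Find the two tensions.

T_L = 1.534 kN, T_R = 2.833 kN

ΣF_x = 0: −T_L·cos33° + T_R·cos63° = 0 → T_R = 1.84733·T_L.
ΣF_y = 0: T_L·sin33° + T_R·sin63° = 3.36.
Substitute: T_L·(0.544639 + 1.84733·0.891007) = 3.36 → T_L = 1.53381 ≈ 1.534 kN.
Then T_R = 1.84733 × 1.53381 = 2.833 kN.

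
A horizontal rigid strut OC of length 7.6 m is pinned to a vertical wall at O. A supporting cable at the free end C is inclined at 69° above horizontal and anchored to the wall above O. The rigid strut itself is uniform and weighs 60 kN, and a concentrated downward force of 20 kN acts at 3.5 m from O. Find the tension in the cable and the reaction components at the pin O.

ΣM about O: T·sin69°·7.6 − 60·3.8 − 20·3.5 = 0 → T = 298/(7.6·0.93358) = 42.0002 ≈ 42.00 kN.
ΣF_x = 0: O_x − T·cos69° = 0 → O_x = 42.0002 × 0.358368 = 15.05 kN.
ΣF_y = 0: O_y + T·sin69° − 60 − 20 = 0 → O_y = 80 − 42.0002 × 0.93358 = 40.79 kN.

T = 42.00 kN, O_x = 15.05 kN, O_y = 40.79 kN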